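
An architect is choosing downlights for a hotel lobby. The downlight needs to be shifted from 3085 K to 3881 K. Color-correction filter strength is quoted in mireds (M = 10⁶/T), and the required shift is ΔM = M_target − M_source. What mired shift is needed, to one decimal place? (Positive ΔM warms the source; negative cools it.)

-66.5 mireds

M_source = 10⁶/3085 = 324.149; M_target = 10⁶/3881 = 257.666.
ΔM = 257.666 − 324.149 = -66.484 → -66.5 mireds, a cooling shift.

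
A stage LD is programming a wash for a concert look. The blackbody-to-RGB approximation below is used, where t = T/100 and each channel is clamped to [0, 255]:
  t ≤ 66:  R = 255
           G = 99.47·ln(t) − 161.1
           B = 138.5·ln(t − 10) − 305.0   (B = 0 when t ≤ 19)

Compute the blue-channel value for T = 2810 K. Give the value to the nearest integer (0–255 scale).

t = 2810/100 = 28.1; the t ≤ 66 branch applies.
B = 138.5·ln(28.1 − 10) − 305.0 = 138.5·ln 18.1 − 305.0 = 138.5·2.8959 − 305.0 = 96.084.
Rounded: 96.

96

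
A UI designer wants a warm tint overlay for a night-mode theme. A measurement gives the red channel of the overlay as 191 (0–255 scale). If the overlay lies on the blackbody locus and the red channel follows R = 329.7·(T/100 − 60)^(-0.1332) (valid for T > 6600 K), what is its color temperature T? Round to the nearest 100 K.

(t − 60)^(-0.1332) = 191/329.7 = 0.57931.
t − 60 = 0.57931^(1/-0.1332) = 0.57931^(-7.508) = 60.245, so t = 120.245.
T = 100·t = 12025 K → 12000 K to the nearest 100 K.

12000 K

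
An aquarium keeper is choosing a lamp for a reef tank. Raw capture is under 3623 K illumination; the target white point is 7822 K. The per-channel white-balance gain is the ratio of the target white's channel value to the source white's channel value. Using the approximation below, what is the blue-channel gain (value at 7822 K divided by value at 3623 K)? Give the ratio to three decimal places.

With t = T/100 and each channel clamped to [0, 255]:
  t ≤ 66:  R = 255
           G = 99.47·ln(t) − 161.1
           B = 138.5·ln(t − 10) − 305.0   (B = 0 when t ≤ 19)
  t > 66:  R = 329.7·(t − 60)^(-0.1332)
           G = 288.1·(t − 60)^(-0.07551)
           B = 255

1.729

At 3623 K (t = 36.23):
  B = 138.5·ln(36.23 − 10) − 305.0 = 138.5·ln 26.23 − 305.0 = 138.5·3.2669 − 305.0 = 147.466.
At 7822 K (t = 78.22):
  B = 255 by definition for t > 66.
Gain = 255.000 / 147.466 = 1.7292 → 1.729.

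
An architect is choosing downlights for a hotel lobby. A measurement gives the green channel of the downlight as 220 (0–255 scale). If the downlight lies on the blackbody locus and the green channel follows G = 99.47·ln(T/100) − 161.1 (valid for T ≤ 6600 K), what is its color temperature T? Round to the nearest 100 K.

4600 K

ln t = (220 + 161.1) / 99.47 = 3.8313.
t = e^3.8313 = 46.123.
T = 100·t = 4612 K → 4600 K to the nearest 100 K.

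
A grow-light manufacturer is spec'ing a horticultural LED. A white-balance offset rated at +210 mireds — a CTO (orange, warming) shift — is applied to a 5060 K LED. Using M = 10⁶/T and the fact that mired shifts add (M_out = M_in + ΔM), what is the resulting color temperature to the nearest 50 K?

M_in = 10⁶/5060 = 197.63 mireds.
M_out = 197.63 + (+210) = 407.63 mireds.
T_out = 10⁶/407.63 = 2453.2 K → 2450 K.

2450 K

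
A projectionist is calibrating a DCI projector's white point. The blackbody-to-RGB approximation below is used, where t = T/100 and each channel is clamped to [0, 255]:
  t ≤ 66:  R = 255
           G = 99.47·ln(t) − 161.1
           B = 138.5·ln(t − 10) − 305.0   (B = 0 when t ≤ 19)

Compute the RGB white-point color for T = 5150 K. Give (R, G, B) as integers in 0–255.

(255, 231, 211)

t = 5150/100 = 51.5; the t ≤ 66 branch applies.
R = 255 by definition for t ≤ 66.
G = 99.47·ln 51.5 − 161.1 = 99.47·3.9416 − 161.1 = 230.969.
B = 138.5·ln(51.5 − 10) − 305.0 = 138.5·ln 41.5 − 305.0 = 138.5·3.7257 − 305.0 = 211.009.
Rounded: (255, 231, 211).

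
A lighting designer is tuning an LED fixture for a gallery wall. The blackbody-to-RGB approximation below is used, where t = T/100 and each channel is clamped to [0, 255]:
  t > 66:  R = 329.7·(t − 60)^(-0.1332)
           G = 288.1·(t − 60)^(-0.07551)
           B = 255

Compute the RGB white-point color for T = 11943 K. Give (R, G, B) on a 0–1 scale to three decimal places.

t = 11943/100 = 119.43; the t > 66 branch applies.
R = 329.7·(119.43 − 60)^(-0.1332) = 329.7·59.43^(-0.1332) = 329.7·0.58037 = 191.347.
G = 288.1·(119.43 − 60)^(-0.07551) = 288.1·59.43^(-0.07551) = 288.1·0.73459 = 211.635.
B = 255 by definition for t > 66.
Dividing each by 255: (0.7504, 0.8299, 1.0000) → (0.750, 0.830, 1.000).

(0.750, 0.830, 1.000)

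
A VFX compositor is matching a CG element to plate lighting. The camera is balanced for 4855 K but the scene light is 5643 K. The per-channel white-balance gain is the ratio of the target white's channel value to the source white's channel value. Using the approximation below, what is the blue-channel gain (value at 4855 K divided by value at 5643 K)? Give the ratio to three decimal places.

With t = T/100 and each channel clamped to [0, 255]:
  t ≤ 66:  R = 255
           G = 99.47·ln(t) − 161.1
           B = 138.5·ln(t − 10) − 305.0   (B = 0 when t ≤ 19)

At 5643 K (t = 56.43):
  B = 138.5·ln(56.43 − 10) − 305.0 = 138.5·ln 46.43 − 305.0 = 138.5·3.8379 − 305.0 = 226.555.
At 4855 K (t = 48.55):
  B = 138.5·ln(48.55 − 10) − 305.0 = 138.5·ln 38.55 − 305.0 = 138.5·3.6520 − 305.0 = 200.796.
Gain = 200.796 / 226.555 = 0.8863 → 0.886.

0.886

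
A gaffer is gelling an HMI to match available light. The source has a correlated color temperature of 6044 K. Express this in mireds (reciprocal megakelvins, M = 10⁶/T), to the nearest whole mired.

M = 10⁶ / 6044 = 165.453 → 165 mireds.

165 mireds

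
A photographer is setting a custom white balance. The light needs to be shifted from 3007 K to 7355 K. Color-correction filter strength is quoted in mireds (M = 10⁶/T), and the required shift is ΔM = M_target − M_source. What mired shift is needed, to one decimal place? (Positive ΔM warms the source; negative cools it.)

M_source = 10⁶/3007 = 332.557; M_target = 10⁶/7355 = 135.962.
ΔM = 135.962 − 332.557 = -196.595 → -196.6 mireds, a cooling shift.

-196.6 mireds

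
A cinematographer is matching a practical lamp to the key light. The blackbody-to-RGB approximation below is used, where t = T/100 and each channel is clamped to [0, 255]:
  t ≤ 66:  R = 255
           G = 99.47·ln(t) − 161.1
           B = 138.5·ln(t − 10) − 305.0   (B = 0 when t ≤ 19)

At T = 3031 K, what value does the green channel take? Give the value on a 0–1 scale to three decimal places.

0.699

t = 3031/100 = 30.31; the t ≤ 66 branch applies.
G = 99.47·ln 30.31 − 161.1 = 99.47·3.4115 − 161.1 = 178.240.
On a 0–1 scale: 178.240/255 = 0.6990 → 0.699.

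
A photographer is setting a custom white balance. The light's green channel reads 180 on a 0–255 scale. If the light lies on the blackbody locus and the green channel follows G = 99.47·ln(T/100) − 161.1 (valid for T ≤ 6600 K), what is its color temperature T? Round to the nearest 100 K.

ln t = (180 + 161.1) / 99.47 = 3.4292.
t = e^3.4292 = 30.851.
T = 100·t = 3085 K → 3100 K to the nearest 100 K.

3100 K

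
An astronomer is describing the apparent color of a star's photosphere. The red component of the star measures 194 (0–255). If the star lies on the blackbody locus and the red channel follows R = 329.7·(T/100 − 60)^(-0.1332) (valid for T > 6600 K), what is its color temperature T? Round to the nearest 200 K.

11400 K

(t − 60)^(-0.1332) = 194/329.7 = 0.58841.
t − 60 = 0.58841^(1/-0.1332) = 0.58841^(-7.508) = 53.593, so t = 113.593.
T = 100·t = 11359 K → 11400 K to the nearest 200 K.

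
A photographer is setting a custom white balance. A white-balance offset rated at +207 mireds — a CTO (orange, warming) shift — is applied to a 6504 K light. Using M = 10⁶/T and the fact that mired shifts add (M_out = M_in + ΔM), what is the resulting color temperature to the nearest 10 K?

M_in = 10⁶/6504 = 153.75 mireds.
M_out = 153.75 + (+207) = 360.75 mireds.
T_out = 10⁶/360.75 = 2772.0 K → 2770 K.

2770 K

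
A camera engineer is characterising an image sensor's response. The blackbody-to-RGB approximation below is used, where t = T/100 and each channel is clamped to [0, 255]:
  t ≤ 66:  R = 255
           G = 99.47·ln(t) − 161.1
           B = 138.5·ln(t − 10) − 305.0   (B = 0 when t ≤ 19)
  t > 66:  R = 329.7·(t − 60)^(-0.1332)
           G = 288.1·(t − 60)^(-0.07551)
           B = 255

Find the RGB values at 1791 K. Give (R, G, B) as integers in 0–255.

t = 1791/100 = 17.91; the t ≤ 66 branch applies.
R = 255 by definition for t ≤ 66.
G = 99.47·ln 17.91 − 161.1 = 99.47·2.8854 − 161.1 = 125.907.
t = 17.91 ≤ 19, so B = 0.
Rounded: (255, 126, 0).

(255, 126, 0)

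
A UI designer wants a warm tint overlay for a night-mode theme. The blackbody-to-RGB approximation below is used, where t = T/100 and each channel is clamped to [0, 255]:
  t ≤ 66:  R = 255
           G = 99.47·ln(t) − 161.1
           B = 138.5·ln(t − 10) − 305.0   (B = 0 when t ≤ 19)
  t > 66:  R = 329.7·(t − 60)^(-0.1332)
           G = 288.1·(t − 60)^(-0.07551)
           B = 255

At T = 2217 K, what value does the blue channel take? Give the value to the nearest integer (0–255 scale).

41

t = 2217/100 = 22.17; the t ≤ 66 branch applies.
B = 138.5·ln(22.17 − 10) − 305.0 = 138.5·ln 12.17 − 305.0 = 138.5·2.4990 − 305.0 = 41.108.
Rounded: 41.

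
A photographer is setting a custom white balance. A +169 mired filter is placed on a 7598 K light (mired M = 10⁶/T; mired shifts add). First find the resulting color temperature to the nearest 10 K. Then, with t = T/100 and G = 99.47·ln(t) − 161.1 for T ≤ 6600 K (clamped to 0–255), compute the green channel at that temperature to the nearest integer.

M_in = 10⁶/7598 = 131.61; M_out = 131.61 + (+169) = 300.61.
T_out = 10⁶/300.61 = 3326.5 K → 3330 K; t = 33.3.
G = 99.47·ln 33.3 − 161.1 = 99.47·3.5056 − 161.1 = 187.598.
Rounded: 188.

188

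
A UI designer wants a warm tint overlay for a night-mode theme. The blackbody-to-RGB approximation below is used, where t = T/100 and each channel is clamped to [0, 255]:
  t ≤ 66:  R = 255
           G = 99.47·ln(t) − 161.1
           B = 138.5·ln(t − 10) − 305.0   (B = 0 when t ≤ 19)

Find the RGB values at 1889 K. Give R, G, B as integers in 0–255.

R=255, G=131, B=0

t = 1889/100 = 18.89; the t ≤ 66 branch applies.
R = 255 by definition for t ≤ 66.
G = 99.47·ln 18.89 − 161.1 = 99.47·2.9386 − 161.1 = 131.206.
t = 18.89 ≤ 19, so B = 0.
Rounded: (255, 131, 0).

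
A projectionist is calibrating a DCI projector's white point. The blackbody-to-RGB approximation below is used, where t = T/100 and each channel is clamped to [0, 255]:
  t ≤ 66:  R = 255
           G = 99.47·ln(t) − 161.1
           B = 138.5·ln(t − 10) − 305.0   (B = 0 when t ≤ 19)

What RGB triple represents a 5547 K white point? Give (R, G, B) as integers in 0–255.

(255, 238, 224)

t = 5547/100 = 55.47; the t ≤ 66 branch applies.
R = 255 by definition for t ≤ 66.
G = 99.47·ln 55.47 − 161.1 = 99.47·4.0158 − 161.1 = 238.356.
B = 138.5·ln(55.47 − 10) − 305.0 = 138.5·ln 45.47 − 305.0 = 138.5·3.8171 − 305.0 = 223.662.
Rounded: (255, 238, 224).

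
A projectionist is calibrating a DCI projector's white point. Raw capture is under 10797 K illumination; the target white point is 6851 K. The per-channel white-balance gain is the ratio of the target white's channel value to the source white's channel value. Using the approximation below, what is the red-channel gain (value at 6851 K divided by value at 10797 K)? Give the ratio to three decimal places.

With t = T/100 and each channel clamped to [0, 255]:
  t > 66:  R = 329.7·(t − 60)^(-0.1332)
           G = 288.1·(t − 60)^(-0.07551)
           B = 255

At 10797 K (t = 107.97):
  R = 329.7·(107.97 − 60)^(-0.1332) = 329.7·47.97^(-0.1332) = 329.7·0.59717 = 196.886.
At 6851 K (t = 68.51):
  R = 329.7·(68.51 − 60)^(-0.1332) = 329.7·8.51^(-0.1332) = 329.7·0.75185 = 247.886.
Gain = 247.886 / 196.886 = 1.2590 → 1.259.

1.259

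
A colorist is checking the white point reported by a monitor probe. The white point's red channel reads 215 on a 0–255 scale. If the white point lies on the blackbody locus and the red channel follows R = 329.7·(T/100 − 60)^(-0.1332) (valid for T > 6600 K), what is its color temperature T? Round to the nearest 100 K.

(t − 60)^(-0.1332) = 215/329.7 = 0.65211.
t − 60 = 0.65211^(1/-0.1332) = 0.65211^(-7.508) = 24.774, so t = 84.774.
T = 100·t = 8477 K → 8500 K to the nearest 100 K.

8500 K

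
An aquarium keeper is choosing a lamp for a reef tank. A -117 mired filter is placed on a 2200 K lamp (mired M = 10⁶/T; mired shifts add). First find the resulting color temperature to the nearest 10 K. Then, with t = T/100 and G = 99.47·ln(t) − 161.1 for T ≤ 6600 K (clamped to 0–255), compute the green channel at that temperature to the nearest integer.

176

M_in = 10⁶/2200 = 454.55; M_out = 454.55 + (-117) = 337.55.
T_out = 10⁶/337.55 = 2962.6 K → 2960 K; t = 29.6.
G = 99.47·ln 29.6 − 161.1 = 99.47·3.3878 − 161.1 = 175.882.
Rounded: 176.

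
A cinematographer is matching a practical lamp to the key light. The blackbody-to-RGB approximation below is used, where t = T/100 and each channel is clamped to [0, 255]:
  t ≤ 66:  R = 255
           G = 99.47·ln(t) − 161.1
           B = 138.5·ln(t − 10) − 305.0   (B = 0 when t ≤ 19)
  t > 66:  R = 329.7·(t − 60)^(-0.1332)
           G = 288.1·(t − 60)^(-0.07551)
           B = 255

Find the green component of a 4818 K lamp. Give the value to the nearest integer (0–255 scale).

224

t = 4818/100 = 48.18; the t ≤ 66 branch applies.
G = 99.47·ln 48.18 − 161.1 = 99.47·3.8749 − 161.1 = 224.341.
Rounded: 224.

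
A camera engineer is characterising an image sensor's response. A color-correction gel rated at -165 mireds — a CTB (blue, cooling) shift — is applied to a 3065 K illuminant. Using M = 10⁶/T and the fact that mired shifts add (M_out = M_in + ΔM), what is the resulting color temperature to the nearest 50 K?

M_in = 10⁶/3065 = 326.26 mireds.
M_out = 326.26 + (-165) = 161.26 mireds.
T_out = 10⁶/161.26 = 6201.0 K → 6200 K.

6200 K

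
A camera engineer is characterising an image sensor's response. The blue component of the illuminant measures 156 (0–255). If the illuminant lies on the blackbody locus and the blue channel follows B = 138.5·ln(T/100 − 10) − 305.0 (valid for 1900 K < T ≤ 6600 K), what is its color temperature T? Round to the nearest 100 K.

ln(t − 10) = (156 + 305.0) / 138.5 = 3.3285.
t − 10 = e^3.3285 = 27.897, so t = 37.897.
T = 100·t = 3790 K → 3800 K to the nearest 100 K.

3800 K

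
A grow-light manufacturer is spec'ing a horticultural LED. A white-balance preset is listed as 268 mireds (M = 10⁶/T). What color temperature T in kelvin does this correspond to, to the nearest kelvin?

T = 10⁶ / 268 = 3731.34 K → 3731 K.

3731 K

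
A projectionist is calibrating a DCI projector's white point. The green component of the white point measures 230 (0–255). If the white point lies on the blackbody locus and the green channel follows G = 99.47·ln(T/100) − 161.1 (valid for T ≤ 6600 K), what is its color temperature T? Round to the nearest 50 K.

5100 K

ln t = (230 + 161.1) / 99.47 = 3.9318.
t = e^3.9318 = 51.001.
T = 100·t = 5100 K → 5100 K to the nearest 50 K.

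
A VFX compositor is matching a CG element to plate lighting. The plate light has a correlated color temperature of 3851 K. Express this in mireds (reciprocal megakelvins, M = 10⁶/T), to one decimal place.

259.7 mireds

M = 10⁶ / 3851 = 259.673 → 259.7 mireds.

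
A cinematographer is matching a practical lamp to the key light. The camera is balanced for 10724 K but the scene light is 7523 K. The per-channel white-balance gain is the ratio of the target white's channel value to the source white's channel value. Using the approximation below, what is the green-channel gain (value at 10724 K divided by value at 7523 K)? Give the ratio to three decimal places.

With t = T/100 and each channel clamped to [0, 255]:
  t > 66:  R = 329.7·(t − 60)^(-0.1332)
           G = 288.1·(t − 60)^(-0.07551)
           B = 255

At 7523 K (t = 75.23):
  G = 288.1·(75.23 − 60)^(-0.07551) = 288.1·15.23^(-0.07551) = 288.1·0.81413 = 234.551.
At 10724 K (t = 107.24):
  G = 288.1·(107.24 − 60)^(-0.07551) = 288.1·47.24^(-0.07551) = 288.1·0.74743 = 215.336.
Gain = 215.336 / 234.551 = 0.9181 → 0.918.

0.918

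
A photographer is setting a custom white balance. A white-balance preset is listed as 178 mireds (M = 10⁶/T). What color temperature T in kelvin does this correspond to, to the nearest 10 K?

T = 10⁶ / 178 = 5617.98 K → 5620 K.

5620 K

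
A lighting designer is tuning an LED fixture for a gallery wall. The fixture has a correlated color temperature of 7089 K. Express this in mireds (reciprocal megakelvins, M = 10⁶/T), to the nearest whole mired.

141 mireds

M = 10⁶ / 7089 = 141.064 → 141 mireds.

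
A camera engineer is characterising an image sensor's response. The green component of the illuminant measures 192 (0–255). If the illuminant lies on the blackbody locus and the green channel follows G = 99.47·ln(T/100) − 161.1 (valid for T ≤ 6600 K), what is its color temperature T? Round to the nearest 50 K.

ln t = (192 + 161.1) / 99.47 = 3.5498.
t = e^3.5498 = 34.807.
T = 100·t = 3481 K → 3500 K to the nearest 50 K.

3500 K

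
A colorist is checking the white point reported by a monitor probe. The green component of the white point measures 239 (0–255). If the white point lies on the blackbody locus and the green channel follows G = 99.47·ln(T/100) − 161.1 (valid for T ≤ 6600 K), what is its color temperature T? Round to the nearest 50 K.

5600 K

ln t = (239 + 161.1) / 99.47 = 4.0223.
t = e^4.0223 = 55.830.
T = 100·t = 5583 K → 5600 K to the nearest 50 K.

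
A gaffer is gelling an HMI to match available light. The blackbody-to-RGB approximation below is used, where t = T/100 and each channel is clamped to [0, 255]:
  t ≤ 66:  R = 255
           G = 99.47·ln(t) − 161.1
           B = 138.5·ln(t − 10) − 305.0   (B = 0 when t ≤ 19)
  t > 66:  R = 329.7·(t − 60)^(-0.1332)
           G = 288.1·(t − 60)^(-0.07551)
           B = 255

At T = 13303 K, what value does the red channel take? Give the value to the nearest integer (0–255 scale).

186

t = 13303/100 = 133.03; the t > 66 branch applies.
R = 329.7·(133.03 − 60)^(-0.1332) = 329.7·73.03^(-0.1332) = 329.7·0.56465 = 186.166.
Rounded: 186.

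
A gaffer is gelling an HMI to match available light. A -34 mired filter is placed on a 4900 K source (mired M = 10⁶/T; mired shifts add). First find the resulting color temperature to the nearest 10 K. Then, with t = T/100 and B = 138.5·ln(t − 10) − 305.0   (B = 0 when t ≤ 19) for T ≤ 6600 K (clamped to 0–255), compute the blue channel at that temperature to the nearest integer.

233

M_in = 10⁶/4900 = 204.08; M_out = 204.08 + (-34) = 170.08.
T_out = 10⁶/170.08 = 5879.5 K → 5880 K; t = 58.8.
B = 138.5·ln(58.8 − 10) − 305.0 = 138.5·ln 48.8 − 305.0 = 138.5·3.8877 − 305.0 = 233.451.
Rounded: 233.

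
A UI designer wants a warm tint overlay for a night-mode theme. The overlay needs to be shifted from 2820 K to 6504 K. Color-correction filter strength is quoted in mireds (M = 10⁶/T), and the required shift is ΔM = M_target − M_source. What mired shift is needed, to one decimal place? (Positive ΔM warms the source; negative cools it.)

M_source = 10⁶/2820 = 354.610; M_target = 10⁶/6504 = 153.752.
ΔM = 153.752 − 354.610 = -200.858 → -200.9 mireds, a cooling shift.

-200.9 mireds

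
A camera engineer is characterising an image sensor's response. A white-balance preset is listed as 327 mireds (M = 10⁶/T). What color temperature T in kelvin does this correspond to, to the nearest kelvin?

T = 10⁶ / 327 = 3058.10 K → 3058 K.

3058 K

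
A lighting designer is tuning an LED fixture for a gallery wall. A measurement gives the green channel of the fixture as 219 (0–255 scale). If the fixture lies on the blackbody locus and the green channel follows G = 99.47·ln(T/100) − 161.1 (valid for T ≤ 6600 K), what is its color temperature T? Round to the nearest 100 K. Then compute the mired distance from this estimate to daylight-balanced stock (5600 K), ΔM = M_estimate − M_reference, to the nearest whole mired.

+39 mireds

ln t = (219 + 161.1) / 99.47 = 3.8213.
t = e^3.8213 = 45.661.
T = 100·t = 4566 K → 4600 K to the nearest 100 K.
M_estimate = 10⁶/4600 = 217.39; M_reference = 10⁶/5600 = 178.57.
ΔM = 217.39 − 178.57 = 38.82 → +39 mireds.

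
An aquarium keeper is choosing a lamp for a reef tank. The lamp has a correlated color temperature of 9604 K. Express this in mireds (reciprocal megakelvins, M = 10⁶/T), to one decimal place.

M = 10⁶ / 9604 = 104.123 → 104.1 mireds.

104.1 mireds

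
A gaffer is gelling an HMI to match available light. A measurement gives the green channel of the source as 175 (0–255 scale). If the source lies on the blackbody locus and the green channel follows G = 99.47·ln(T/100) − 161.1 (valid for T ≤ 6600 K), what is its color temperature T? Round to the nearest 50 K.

ln t = (175 + 161.1) / 99.47 = 3.3789.
t = e^3.3789 = 29.339.
T = 100·t = 2934 K → 2950 K to the nearest 50 K.

2950 K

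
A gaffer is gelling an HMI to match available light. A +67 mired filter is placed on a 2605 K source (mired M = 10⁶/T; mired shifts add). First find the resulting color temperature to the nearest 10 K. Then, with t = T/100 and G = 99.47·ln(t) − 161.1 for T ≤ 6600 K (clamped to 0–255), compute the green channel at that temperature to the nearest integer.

M_in = 10⁶/2605 = 383.88; M_out = 383.88 + (+67) = 450.88.
T_out = 10⁶/450.88 = 2217.9 K → 2220 K; t = 22.2.
G = 99.47·ln 22.2 − 161.1 = 99.47·3.1001 − 161.1 = 147.266.
Rounded: 147.

147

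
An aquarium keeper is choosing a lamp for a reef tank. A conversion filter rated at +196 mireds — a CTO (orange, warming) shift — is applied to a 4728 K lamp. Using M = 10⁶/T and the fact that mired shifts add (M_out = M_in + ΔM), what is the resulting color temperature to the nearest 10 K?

M_in = 10⁶/4728 = 211.51 mireds.
M_out = 211.51 + (+196) = 407.51 mireds.
T_out = 10⁶/407.51 = 2454.0 K → 2450 K.

2450 K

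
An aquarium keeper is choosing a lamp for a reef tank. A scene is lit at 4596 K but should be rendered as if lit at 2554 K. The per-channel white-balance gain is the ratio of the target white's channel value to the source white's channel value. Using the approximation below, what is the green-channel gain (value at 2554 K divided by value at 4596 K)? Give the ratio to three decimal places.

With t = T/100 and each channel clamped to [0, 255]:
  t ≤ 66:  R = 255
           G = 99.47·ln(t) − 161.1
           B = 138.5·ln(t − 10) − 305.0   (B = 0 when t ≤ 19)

0.734

At 4596 K (t = 45.96):
  G = 99.47·ln 45.96 − 161.1 = 99.47·3.8278 − 161.1 = 219.648.
At 2554 K (t = 25.54):
  G = 99.47·ln 25.54 − 161.1 = 99.47·3.2402 − 161.1 = 161.207.
Gain = 161.207 / 219.648 = 0.7339 → 0.734.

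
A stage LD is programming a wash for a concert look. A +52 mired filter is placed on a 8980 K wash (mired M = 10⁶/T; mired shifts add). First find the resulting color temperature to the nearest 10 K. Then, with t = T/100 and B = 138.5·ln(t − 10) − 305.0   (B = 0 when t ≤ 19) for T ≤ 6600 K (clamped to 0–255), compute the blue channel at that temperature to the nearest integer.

240

M_in = 10⁶/8980 = 111.36; M_out = 111.36 + (+52) = 163.36.
T_out = 10⁶/163.36 = 6121.5 K → 6120 K; t = 61.2.
B = 138.5·ln(61.2 − 10) − 305.0 = 138.5·ln 51.2 − 305.0 = 138.5·3.9357 − 305.0 = 240.100.
Rounded: 240.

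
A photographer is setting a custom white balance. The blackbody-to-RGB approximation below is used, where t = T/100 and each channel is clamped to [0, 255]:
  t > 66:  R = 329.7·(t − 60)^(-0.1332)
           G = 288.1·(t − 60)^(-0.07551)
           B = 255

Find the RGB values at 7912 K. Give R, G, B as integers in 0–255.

t = 7912/100 = 79.12; the t > 66 branch applies.
R = 329.7·(79.12 − 60)^(-0.1332) = 329.7·19.12^(-0.1332) = 329.7·0.67500 = 222.549.
G = 288.1·(79.12 − 60)^(-0.07551) = 288.1·19.12^(-0.07551) = 288.1·0.80027 = 230.557.
B = 255 by definition for t > 66.
Rounded: (223, 231, 255).

R=223, G=231, B=255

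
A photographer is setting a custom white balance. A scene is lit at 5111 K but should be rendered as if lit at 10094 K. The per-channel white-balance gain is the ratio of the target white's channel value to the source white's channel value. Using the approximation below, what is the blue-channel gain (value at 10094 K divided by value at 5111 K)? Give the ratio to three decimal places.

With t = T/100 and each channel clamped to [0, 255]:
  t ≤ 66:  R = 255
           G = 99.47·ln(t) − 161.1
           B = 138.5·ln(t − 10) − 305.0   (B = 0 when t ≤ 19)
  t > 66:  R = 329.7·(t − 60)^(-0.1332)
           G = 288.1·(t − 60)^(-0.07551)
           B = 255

1.216

At 5111 K (t = 51.11):
  B = 138.5·ln(51.11 − 10) − 305.0 = 138.5·ln 41.11 − 305.0 = 138.5·3.7163 − 305.0 = 209.701.
At 10094 K (t = 100.94):
  B = 255 by definition for t > 66.
Gain = 255.000 / 209.701 = 1.2160 → 1.216.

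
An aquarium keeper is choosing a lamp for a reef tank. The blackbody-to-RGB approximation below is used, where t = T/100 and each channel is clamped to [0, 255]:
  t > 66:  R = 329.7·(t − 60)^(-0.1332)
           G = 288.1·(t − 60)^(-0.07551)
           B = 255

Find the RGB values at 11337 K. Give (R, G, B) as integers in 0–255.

t = 11337/100 = 113.37; the t > 66 branch applies.
R = 329.7·(113.37 − 60)^(-0.1332) = 329.7·53.37^(-0.1332) = 329.7·0.58874 = 194.108.
G = 288.1·(113.37 − 60)^(-0.07551) = 288.1·53.37^(-0.07551) = 288.1·0.74058 = 213.361.
B = 255 by definition for t > 66.
Rounded: (194, 213, 255).

(194, 213, 255)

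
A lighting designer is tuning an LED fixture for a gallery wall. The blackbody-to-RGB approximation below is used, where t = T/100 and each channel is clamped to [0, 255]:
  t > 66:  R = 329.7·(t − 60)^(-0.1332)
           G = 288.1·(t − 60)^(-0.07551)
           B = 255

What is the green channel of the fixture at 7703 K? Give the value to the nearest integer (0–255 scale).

t = 7703/100 = 77.03; the t > 66 branch applies.
G = 288.1·(77.03 − 60)^(-0.07551) = 288.1·17.03^(-0.07551) = 288.1·0.80729 = 232.581.
Rounded: 233.

233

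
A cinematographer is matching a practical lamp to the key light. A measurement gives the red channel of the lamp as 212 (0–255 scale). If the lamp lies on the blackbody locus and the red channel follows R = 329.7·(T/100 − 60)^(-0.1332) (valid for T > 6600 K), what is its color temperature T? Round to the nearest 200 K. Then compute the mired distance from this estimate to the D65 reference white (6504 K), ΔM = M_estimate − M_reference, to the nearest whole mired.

-40 mireds

(t − 60)^(-0.1332) = 212/329.7 = 0.64301.
t − 60 = 0.64301^(1/-0.1332) = 0.64301^(-7.508) = 27.530, so t = 87.530.
T = 100·t = 8753 K → 8800 K to the nearest 200 K.
M_estimate = 10⁶/8800 = 113.64; M_reference = 10⁶/6504 = 153.75.
ΔM = 113.64 − 153.75 = -40.12 → -40 mireds.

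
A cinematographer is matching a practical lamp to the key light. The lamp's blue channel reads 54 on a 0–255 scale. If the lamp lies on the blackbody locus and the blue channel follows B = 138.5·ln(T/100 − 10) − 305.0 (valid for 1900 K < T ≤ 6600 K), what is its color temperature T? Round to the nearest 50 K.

2350 K

ln(t − 10) = (54 + 305.0) / 138.5 = 2.5921.
t − 10 = e^2.5921 = 13.357, so t = 23.357.
T = 100·t = 2336 K → 2350 K to the nearest 50 K.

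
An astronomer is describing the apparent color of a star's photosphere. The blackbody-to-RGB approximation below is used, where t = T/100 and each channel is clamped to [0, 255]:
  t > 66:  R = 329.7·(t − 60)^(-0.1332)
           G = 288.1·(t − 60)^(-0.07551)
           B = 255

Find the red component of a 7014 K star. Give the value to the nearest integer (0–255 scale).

242

t = 7014/100 = 70.14; the t > 66 branch applies.
R = 329.7·(70.14 − 60)^(-0.1332) = 329.7·10.14^(-0.1332) = 329.7·0.73451 = 242.167.
Rounded: 242.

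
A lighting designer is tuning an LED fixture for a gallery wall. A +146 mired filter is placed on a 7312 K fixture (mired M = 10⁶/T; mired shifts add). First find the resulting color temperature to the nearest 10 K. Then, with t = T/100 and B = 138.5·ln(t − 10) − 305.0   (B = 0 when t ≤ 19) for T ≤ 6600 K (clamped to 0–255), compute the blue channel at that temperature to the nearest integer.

M_in = 10⁶/7312 = 136.76; M_out = 136.76 + (+146) = 282.76.
T_out = 10⁶/282.76 = 3536.5 K → 3540 K; t = 35.4.
B = 138.5·ln(35.4 − 10) − 305.0 = 138.5·ln 25.4 − 305.0 = 138.5·3.2347 − 305.0 = 143.013.
Rounded: 143.

143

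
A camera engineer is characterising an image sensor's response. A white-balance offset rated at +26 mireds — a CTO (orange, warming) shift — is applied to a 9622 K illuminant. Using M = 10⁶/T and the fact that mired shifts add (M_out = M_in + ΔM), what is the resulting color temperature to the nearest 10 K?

M_in = 10⁶/9622 = 103.93 mireds.
M_out = 103.93 + (+26) = 129.93 mireds.
T_out = 10⁶/129.93 = 7696.5 K → 7700 K.

7700 K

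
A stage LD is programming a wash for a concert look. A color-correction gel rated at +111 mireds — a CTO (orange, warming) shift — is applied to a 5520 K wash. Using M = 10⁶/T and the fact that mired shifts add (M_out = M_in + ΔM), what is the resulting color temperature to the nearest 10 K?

M_in = 10⁶/5520 = 181.16 mireds.
M_out = 181.16 + (+111) = 292.16 mireds.
T_out = 10⁶/292.16 = 3422.8 K → 3420 K.

3420 K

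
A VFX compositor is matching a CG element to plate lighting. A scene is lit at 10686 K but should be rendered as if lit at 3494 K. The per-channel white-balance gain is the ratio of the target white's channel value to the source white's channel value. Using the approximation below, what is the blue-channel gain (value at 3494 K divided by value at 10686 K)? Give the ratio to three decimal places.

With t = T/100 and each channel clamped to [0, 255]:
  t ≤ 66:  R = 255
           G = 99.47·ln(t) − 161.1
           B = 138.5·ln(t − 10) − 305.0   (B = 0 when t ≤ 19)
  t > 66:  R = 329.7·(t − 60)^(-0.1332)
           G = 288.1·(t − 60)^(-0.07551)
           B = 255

At 10686 K (t = 106.86):
  B = 255 by definition for t > 66.
At 3494 K (t = 34.94):
  B = 138.5·ln(34.94 − 10) − 305.0 = 138.5·ln 24.94 − 305.0 = 138.5·3.2165 − 305.0 = 140.482.
Gain = 140.482 / 255.000 = 0.5509 → 0.551.

0.551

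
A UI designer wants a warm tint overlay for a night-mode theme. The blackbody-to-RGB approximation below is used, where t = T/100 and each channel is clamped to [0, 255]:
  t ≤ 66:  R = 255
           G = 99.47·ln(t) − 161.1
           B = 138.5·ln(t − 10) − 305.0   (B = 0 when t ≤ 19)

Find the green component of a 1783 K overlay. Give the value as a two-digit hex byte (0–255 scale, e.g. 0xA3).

0x7D

t = 1783/100 = 17.83; the t ≤ 66 branch applies.
G = 99.47·ln 17.83 − 161.1 = 99.47·2.8809 − 161.1 = 125.461.
Rounded: 125; in hex, 0x7D.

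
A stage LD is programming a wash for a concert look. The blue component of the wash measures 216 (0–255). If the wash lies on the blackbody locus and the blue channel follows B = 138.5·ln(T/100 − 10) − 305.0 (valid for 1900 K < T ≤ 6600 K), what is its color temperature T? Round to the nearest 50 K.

ln(t − 10) = (216 + 305.0) / 138.5 = 3.7617.
t − 10 = e^3.7617 = 43.023, so t = 53.023.
T = 100·t = 5302 K → 5300 K to the nearest 50 K.

5300 K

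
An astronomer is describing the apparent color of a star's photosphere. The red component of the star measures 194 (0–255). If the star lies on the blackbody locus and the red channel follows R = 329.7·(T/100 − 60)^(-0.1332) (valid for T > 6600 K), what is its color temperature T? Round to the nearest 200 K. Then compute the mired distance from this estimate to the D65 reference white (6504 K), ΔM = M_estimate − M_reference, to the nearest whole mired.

(t − 60)^(-0.1332) = 194/329.7 = 0.58841.
t − 60 = 0.58841^(1/-0.1332) = 0.58841^(-7.508) = 53.593, so t = 113.593.
T = 100·t = 11359 K → 11400 K to the nearest 200 K.
M_estimate = 10⁶/11400 = 87.72; M_reference = 10⁶/6504 = 153.75.
ΔM = 87.72 − 153.75 = -66.03 → -66 mireds.

-66 mireds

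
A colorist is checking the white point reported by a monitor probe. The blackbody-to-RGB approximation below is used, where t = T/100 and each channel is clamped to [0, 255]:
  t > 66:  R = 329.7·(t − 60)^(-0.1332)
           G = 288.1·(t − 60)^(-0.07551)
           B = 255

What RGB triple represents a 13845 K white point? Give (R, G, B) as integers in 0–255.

t = 13845/100 = 138.45; the t > 66 branch applies.
R = 329.7·(138.45 − 60)^(-0.1332) = 329.7·78.45^(-0.1332) = 329.7·0.55929 = 184.399.
G = 288.1·(138.45 − 60)^(-0.07551) = 288.1·78.45^(-0.07551) = 288.1·0.71935 = 207.244.
B = 255 by definition for t > 66.
Rounded: (184, 207, 255).

(184, 207, 255)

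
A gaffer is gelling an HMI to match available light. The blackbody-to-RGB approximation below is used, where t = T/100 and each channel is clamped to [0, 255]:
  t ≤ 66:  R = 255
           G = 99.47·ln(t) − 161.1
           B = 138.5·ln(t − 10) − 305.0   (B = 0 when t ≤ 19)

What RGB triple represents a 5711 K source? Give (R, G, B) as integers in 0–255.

t = 5711/100 = 57.11; the t ≤ 66 branch applies.
R = 255 by definition for t ≤ 66.
G = 99.47·ln 57.11 − 161.1 = 99.47·4.0450 − 161.1 = 241.254.
B = 138.5·ln(57.11 − 10) − 305.0 = 138.5·ln 47.11 − 305.0 = 138.5·3.8525 − 305.0 = 228.569.
Rounded: (255, 241, 229).

(255, 241, 229)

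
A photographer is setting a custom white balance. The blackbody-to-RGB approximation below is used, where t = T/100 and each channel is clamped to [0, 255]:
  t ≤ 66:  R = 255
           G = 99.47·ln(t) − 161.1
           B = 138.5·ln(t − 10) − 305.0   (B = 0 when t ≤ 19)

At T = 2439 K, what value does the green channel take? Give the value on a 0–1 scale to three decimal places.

t = 2439/100 = 24.39; the t ≤ 66 branch applies.
G = 99.47·ln 24.39 − 161.1 = 99.47·3.1942 − 161.1 = 156.624.
On a 0–1 scale: 156.624/255 = 0.6142 → 0.614.

0.614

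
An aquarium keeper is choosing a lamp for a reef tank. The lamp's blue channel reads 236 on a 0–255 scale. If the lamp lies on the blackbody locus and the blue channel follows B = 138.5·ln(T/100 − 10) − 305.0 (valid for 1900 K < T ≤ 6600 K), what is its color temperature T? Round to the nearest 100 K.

ln(t − 10) = (236 + 305.0) / 138.5 = 3.9061.
t − 10 = e^3.9061 = 49.707, so t = 59.707.
T = 100·t = 5971 K → 6000 K to the nearest 100 K.

6000 K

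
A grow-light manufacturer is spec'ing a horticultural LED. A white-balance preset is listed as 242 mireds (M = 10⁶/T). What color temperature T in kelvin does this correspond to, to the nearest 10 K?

T = 10⁶ / 242 = 4132.23 K → 4130 K.

4130 K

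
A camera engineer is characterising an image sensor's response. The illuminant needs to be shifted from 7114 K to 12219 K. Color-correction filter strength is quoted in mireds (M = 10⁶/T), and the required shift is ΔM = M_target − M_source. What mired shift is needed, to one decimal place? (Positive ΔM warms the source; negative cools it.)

M_source = 10⁶/7114 = 140.568; M_target = 10⁶/12219 = 81.840.
ΔM = 81.840 − 140.568 = -58.728 → -58.7 mireds, a cooling shift.

-58.7 mireds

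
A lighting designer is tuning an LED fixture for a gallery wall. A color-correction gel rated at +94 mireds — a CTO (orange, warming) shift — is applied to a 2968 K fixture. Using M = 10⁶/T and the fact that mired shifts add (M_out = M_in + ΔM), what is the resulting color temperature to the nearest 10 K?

2320 K

M_in = 10⁶/2968 = 336.93 mireds.
M_out = 336.93 + (+94) = 430.93 mireds.
T_out = 10⁶/430.93 = 2320.6 K → 2320 K.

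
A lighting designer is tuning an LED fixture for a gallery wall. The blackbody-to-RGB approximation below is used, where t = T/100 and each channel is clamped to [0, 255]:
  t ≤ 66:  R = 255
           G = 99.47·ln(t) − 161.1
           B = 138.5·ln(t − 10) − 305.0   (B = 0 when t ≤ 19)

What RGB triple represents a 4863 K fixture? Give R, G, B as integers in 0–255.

R=255, G=225, B=201

t = 4863/100 = 48.63; the t ≤ 66 branch applies.
R = 255 by definition for t ≤ 66.
G = 99.47·ln 48.63 − 161.1 = 99.47·3.8842 − 161.1 = 225.265.
B = 138.5·ln(48.63 − 10) − 305.0 = 138.5·ln 38.63 − 305.0 = 138.5·3.6540 − 305.0 = 201.083.
Rounded: (255, 225, 201).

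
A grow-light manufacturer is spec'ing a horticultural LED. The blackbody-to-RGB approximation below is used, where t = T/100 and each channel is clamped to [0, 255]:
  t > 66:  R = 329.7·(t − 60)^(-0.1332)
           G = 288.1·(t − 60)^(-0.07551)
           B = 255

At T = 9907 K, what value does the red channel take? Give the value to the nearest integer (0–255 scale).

202

t = 9907/100 = 99.07; the t > 66 branch applies.
R = 329.7·(99.07 − 60)^(-0.1332) = 329.7·39.07^(-0.1332) = 329.7·0.61371 = 202.342.
Rounded: 202.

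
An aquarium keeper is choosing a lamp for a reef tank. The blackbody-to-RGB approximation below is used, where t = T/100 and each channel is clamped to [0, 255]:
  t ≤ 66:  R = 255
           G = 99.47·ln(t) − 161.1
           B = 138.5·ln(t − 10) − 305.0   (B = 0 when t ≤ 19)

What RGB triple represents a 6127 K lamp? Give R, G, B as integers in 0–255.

t = 6127/100 = 61.27; the t ≤ 66 branch applies.
R = 255 by definition for t ≤ 66.
G = 99.47·ln 61.27 − 161.1 = 99.47·4.1153 − 161.1 = 248.248.
B = 138.5·ln(61.27 − 10) − 305.0 = 138.5·ln 51.27 − 305.0 = 138.5·3.9371 − 305.0 = 240.289.
Rounded: (255, 248, 240).

R=255, G=248, B=240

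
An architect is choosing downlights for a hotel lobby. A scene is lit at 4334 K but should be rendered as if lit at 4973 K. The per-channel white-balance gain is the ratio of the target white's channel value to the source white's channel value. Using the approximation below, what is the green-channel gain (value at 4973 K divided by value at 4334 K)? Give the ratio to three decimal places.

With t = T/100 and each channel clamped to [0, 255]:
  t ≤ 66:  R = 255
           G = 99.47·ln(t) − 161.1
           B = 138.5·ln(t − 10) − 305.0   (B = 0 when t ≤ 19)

1.064

At 4334 K (t = 43.34):
  G = 99.47·ln 43.34 − 161.1 = 99.47·3.7691 − 161.1 = 213.810.
At 4973 K (t = 49.73):
  G = 99.47·ln 49.73 − 161.1 = 99.47·3.9066 − 161.1 = 227.490.
Gain = 227.490 / 213.810 = 1.0640 → 1.064.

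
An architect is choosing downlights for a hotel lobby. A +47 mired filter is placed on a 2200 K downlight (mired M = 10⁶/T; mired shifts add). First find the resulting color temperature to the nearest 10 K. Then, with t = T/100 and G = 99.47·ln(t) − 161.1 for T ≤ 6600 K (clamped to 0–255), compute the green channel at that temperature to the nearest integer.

M_in = 10⁶/2200 = 454.55; M_out = 454.55 + (+47) = 501.55.
T_out = 10⁶/501.55 = 1993.8 K → 1990 K; t = 19.9.
G = 99.47·ln 19.9 − 161.1 = 99.47·2.9907 − 161.1 = 136.387.
Rounded: 136.

136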